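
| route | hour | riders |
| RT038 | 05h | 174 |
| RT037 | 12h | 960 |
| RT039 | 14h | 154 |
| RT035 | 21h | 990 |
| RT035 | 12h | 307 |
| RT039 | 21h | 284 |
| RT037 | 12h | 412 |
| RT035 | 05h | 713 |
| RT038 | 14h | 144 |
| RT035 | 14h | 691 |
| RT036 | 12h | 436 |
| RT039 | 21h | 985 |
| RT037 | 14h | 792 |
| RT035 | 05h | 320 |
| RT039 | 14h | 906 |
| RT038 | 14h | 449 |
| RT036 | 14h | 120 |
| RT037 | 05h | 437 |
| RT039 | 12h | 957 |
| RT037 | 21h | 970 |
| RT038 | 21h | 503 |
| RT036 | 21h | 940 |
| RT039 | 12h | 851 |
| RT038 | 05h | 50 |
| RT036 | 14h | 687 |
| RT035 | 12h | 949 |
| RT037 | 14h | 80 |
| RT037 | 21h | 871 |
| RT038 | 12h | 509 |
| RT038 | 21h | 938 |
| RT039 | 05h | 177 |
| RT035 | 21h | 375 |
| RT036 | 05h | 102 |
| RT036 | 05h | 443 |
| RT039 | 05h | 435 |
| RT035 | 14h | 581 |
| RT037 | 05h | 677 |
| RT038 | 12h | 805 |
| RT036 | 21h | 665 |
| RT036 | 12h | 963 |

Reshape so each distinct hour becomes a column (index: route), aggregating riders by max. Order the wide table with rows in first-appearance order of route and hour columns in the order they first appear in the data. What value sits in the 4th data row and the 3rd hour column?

With rows in first-appearance order of route, row 4 is route=RT035. hour columns in first-appearance order: 05h, 12h, 14h, 21h; column 3 is 14h.
Long rows with route=RT035, hour=14h: max(691, 581) = 691.

691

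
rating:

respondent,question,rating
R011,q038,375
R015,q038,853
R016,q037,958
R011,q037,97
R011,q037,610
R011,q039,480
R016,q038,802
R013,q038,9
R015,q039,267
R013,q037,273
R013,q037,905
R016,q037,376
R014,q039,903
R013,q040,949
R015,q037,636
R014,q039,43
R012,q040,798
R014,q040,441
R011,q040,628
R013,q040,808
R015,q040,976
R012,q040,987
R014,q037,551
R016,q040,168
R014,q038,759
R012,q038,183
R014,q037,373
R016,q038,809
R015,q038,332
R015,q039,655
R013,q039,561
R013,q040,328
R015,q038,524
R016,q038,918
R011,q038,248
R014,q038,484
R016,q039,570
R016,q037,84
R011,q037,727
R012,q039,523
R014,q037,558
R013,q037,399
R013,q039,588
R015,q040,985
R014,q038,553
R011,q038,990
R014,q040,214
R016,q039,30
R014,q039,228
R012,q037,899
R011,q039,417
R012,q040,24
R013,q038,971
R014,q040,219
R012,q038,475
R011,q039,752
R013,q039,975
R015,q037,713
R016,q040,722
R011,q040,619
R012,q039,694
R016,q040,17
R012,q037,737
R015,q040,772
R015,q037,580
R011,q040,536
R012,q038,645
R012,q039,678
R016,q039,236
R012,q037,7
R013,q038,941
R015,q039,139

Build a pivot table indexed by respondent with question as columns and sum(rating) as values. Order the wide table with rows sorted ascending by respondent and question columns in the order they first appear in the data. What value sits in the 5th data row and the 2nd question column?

1929

With rows sorted ascending by respondent, row 5 is respondent=R015. question columns in first-appearance order: q038, q037, q039, q040; column 2 is q037.
Long rows with respondent=R015, question=q037: 636 + 713 + 580 = 1929.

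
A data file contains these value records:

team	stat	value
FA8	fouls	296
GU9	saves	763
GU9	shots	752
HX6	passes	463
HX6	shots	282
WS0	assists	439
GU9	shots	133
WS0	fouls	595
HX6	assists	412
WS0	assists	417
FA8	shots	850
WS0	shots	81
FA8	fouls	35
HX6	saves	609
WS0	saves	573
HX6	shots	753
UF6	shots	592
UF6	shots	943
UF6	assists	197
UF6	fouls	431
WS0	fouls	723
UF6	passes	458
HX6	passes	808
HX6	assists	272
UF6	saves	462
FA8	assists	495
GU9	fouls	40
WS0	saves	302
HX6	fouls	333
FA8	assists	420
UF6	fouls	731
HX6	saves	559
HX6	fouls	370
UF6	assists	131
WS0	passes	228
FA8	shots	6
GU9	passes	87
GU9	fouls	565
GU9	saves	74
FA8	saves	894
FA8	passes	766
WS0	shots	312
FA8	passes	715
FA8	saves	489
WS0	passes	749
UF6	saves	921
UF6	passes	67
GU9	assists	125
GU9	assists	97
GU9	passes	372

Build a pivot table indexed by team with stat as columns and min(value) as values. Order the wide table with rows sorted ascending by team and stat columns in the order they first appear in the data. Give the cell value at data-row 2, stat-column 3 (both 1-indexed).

With rows sorted ascending by team, row 2 is team=GU9. stat columns in first-appearance order: fouls, saves, shots, passes, assists; column 3 is shots.
Long rows with team=GU9, stat=shots: min(752, 133) = 133.

133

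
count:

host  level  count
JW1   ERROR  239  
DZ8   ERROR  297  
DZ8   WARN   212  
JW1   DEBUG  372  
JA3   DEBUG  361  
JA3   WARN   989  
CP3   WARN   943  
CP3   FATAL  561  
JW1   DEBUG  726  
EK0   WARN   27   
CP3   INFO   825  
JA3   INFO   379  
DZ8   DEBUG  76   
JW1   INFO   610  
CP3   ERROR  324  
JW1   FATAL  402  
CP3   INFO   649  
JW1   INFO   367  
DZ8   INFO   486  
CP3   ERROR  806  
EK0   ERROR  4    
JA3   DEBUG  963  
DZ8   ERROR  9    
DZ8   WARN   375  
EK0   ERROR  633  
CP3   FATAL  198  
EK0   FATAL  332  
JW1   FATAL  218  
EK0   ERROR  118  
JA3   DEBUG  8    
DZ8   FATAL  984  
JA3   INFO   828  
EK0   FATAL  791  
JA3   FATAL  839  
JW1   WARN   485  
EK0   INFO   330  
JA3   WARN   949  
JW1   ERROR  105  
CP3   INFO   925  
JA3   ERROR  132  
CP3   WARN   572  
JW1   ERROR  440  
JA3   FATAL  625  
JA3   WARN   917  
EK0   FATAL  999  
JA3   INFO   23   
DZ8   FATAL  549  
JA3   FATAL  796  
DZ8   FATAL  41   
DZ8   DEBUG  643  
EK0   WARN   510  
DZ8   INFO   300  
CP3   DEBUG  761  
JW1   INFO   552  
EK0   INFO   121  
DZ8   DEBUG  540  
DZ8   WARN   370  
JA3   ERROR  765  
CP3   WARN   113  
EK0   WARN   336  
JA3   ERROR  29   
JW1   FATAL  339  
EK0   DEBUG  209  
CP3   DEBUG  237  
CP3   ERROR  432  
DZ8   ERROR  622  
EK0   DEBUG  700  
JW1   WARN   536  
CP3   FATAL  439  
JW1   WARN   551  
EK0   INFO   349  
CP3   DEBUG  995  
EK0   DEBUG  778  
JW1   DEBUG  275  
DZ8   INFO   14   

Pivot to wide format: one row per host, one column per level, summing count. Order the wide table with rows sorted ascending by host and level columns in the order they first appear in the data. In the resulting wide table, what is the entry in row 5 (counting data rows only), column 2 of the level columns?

With rows sorted ascending by host, row 5 is host=JW1. level columns in first-appearance order: ERROR, WARN, DEBUG, FATAL, INFO; column 2 is WARN.
Long rows with host=JW1, level=WARN: 485 + 536 + 551 = 1572.

1572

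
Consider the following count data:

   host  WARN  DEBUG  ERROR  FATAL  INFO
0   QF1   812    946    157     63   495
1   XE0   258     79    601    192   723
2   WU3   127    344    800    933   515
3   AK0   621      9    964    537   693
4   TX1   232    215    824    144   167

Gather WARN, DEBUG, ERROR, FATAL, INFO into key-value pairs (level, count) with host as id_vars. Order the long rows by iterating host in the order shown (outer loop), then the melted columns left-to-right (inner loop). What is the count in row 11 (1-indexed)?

127

25 rows total (5 × 5). Row 11: index ⌊(11-1)/5⌋ = 2 into host → WU3; (11-1) mod 5 = 0 into the melted columns → WARN.
So row 11 is (WU3, WARN, 127); count = 127.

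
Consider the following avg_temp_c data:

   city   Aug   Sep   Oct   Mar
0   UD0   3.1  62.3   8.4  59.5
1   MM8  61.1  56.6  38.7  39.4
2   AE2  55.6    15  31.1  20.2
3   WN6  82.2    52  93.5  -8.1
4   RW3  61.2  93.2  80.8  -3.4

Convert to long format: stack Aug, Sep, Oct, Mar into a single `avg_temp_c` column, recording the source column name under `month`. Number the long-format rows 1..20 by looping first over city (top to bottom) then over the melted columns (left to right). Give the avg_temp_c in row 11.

20 rows total (5 × 4). Row 11: index ⌊(11-1)/4⌋ = 2 into city → AE2; (11-1) mod 4 = 2 into the melted columns → Oct.
So row 11 is (AE2, Oct, 31.1); avg_temp_c = 31.1.

31.1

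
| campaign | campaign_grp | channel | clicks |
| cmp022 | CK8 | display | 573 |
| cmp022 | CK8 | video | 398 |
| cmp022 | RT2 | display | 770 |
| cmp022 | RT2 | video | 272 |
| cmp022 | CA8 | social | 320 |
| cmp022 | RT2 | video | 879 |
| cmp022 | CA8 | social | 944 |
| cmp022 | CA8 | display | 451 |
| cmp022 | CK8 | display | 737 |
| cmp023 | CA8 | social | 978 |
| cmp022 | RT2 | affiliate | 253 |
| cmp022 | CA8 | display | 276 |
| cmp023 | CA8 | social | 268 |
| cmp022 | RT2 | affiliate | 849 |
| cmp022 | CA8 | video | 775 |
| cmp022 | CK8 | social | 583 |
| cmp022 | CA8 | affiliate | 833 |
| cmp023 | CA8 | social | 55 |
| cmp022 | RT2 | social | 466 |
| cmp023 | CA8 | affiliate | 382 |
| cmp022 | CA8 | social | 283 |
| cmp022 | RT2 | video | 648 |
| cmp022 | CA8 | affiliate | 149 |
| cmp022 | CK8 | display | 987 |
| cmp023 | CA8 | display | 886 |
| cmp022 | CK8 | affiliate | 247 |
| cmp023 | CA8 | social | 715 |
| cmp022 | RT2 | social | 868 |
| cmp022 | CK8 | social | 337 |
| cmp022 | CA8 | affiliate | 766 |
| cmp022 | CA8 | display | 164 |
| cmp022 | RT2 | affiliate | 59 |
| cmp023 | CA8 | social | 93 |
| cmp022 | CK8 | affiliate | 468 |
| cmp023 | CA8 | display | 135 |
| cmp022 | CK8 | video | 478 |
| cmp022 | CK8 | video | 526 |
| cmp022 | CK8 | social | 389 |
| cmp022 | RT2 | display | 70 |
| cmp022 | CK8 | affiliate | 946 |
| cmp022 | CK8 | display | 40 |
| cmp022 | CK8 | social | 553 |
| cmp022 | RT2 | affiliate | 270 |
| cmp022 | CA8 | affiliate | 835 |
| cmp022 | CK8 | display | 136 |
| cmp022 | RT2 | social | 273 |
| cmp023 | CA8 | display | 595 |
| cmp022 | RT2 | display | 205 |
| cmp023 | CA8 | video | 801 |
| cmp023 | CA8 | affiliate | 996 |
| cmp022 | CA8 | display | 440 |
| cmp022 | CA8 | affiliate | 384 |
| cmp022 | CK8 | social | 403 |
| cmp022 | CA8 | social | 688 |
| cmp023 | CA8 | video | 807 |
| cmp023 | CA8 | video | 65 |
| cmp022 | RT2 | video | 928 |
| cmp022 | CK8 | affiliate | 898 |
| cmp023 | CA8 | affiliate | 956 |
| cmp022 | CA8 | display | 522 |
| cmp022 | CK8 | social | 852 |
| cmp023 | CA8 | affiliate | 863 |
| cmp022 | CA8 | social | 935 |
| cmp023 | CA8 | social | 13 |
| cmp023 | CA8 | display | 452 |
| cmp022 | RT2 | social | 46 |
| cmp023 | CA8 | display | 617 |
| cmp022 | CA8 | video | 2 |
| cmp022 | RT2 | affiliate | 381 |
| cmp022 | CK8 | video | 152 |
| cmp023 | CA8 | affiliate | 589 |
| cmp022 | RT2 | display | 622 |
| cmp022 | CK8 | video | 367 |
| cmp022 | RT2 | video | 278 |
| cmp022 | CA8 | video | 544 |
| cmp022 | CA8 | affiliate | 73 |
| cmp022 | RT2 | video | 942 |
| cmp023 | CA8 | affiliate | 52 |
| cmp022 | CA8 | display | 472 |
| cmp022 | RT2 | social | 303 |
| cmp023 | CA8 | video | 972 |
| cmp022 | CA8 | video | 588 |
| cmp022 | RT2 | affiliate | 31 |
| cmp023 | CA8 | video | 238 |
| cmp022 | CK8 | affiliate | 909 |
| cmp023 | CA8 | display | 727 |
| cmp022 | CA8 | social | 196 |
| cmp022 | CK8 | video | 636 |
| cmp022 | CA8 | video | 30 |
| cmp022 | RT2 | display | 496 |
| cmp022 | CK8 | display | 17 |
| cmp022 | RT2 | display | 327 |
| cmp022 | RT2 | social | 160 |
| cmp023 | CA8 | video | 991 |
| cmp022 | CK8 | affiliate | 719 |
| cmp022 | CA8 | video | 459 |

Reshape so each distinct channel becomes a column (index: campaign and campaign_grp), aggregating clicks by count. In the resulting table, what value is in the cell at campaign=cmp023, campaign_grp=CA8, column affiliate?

6

Rows with campaign=cmp023, campaign_grp=CA8 and channel=affiliate: clicks values are 382, 996, 956, 863, 589, 52.
6 rows match — count = 6.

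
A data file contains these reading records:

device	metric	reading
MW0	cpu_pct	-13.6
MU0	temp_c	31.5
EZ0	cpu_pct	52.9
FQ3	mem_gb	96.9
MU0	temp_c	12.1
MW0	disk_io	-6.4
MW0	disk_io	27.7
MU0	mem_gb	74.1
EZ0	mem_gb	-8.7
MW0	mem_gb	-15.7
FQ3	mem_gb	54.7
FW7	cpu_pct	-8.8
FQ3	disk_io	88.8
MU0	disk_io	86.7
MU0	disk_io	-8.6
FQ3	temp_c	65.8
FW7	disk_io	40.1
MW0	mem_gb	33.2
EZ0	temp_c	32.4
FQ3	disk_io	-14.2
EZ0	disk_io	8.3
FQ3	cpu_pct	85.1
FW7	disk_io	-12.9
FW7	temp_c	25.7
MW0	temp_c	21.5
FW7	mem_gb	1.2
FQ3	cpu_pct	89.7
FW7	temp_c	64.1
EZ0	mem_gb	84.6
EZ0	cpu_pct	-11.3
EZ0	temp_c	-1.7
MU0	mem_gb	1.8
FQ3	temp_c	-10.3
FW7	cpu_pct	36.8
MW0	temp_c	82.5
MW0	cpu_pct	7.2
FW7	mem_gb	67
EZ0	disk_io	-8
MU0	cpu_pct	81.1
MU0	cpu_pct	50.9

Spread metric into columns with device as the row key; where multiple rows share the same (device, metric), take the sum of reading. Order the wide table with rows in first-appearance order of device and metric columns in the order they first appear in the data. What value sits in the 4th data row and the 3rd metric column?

151.6

With rows in first-appearance order of device, row 4 is device=FQ3. metric columns in first-appearance order: cpu_pct, temp_c, mem_gb, disk_io; column 3 is mem_gb.
Long rows with device=FQ3, metric=mem_gb: 96.9 + 54.7 = 151.6.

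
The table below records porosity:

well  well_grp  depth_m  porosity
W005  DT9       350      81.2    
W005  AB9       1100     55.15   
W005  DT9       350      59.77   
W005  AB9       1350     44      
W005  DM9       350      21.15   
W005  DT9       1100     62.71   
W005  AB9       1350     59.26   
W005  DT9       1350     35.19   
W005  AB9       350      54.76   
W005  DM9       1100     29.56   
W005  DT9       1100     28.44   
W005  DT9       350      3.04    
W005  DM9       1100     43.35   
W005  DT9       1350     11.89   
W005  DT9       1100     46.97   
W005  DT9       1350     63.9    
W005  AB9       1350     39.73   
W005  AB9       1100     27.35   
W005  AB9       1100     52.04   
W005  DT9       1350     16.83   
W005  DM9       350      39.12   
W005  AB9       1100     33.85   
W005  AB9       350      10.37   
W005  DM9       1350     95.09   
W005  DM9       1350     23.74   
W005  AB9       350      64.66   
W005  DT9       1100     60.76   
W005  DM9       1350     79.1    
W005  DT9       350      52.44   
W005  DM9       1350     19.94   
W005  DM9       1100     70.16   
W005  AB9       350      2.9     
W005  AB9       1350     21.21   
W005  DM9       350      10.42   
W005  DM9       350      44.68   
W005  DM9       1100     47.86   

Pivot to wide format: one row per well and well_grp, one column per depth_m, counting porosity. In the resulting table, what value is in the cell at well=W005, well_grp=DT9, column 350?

4

Rows with well=W005, well_grp=DT9 and depth_m=350: porosity values are 81.2, 59.77, 3.04, 52.44.
4 rows match — count = 4.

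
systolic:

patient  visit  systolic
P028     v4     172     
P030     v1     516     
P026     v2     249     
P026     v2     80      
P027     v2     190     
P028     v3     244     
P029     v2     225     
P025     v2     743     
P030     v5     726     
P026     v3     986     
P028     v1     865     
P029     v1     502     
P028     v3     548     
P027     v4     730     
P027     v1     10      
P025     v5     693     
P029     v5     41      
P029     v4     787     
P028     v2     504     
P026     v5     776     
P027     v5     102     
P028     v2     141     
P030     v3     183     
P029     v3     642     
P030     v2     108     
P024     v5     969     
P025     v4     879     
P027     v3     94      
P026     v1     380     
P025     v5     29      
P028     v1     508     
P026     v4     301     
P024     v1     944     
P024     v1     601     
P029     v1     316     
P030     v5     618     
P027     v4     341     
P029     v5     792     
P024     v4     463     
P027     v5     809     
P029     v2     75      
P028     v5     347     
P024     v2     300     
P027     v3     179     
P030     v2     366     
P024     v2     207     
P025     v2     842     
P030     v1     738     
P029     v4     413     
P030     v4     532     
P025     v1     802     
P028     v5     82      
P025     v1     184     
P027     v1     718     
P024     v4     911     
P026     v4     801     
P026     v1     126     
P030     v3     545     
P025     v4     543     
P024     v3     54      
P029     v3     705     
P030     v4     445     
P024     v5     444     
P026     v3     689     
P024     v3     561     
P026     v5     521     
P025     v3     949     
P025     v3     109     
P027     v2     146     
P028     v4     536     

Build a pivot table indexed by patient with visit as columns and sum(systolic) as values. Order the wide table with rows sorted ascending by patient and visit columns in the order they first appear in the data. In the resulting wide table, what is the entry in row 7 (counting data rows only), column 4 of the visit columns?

With rows sorted ascending by patient, row 7 is patient=P030. visit columns in first-appearance order: v4, v1, v2, v3, v5; column 4 is v3.
Long rows with patient=P030, visit=v3: 183 + 545 = 728.

728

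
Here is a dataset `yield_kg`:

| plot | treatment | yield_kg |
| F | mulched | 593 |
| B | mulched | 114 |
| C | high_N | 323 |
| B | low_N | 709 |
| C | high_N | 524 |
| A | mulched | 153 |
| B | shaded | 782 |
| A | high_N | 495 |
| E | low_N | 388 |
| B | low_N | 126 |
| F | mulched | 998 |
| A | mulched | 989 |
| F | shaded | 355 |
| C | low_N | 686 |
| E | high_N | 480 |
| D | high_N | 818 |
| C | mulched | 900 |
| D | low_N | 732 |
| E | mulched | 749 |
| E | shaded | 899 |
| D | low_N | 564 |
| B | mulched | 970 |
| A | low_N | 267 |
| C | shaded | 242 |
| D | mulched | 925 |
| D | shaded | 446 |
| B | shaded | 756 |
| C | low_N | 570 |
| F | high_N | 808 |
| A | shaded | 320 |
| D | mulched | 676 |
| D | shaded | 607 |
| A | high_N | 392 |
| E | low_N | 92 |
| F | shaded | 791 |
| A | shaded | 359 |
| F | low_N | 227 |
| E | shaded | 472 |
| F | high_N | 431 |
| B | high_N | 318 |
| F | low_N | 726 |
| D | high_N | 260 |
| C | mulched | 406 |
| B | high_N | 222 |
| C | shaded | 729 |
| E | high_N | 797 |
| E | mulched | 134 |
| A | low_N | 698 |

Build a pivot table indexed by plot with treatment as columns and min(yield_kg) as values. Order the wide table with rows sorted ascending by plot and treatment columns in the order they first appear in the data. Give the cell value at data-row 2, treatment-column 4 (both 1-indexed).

With rows sorted ascending by plot, row 2 is plot=B. treatment columns in first-appearance order: mulched, high_N, low_N, shaded; column 4 is shaded.
Long rows with plot=B, treatment=shaded: min(782, 756) = 756.

756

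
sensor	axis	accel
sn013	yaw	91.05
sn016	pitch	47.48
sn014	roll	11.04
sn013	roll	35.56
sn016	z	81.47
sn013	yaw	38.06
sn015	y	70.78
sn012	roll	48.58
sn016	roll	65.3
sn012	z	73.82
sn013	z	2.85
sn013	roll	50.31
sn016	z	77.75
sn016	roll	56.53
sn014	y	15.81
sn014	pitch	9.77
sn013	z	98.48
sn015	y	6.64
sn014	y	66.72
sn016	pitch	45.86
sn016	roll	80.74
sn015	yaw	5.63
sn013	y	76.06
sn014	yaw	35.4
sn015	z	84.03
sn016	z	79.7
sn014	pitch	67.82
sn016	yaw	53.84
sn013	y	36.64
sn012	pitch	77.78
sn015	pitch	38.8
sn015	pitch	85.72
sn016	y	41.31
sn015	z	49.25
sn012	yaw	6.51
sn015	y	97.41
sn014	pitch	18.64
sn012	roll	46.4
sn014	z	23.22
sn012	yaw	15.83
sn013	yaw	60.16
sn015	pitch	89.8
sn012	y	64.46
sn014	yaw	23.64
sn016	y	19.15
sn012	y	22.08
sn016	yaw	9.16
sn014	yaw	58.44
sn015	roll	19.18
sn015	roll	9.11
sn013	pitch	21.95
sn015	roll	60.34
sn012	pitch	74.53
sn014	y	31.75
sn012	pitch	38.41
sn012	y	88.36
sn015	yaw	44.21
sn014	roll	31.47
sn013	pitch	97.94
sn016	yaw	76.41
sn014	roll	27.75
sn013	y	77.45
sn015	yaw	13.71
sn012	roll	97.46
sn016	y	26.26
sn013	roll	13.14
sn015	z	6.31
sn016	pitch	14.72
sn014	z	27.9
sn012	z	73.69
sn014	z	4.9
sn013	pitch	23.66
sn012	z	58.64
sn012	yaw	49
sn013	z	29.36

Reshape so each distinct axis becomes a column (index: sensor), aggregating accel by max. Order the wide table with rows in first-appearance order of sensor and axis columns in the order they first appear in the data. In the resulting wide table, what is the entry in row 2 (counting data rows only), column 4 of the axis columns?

81.47

With rows in first-appearance order of sensor, row 2 is sensor=sn016. axis columns in first-appearance order: yaw, pitch, roll, z, y; column 4 is z.
Long rows with sensor=sn016, axis=z: max(81.47, 77.75, 79.7) = 81.47.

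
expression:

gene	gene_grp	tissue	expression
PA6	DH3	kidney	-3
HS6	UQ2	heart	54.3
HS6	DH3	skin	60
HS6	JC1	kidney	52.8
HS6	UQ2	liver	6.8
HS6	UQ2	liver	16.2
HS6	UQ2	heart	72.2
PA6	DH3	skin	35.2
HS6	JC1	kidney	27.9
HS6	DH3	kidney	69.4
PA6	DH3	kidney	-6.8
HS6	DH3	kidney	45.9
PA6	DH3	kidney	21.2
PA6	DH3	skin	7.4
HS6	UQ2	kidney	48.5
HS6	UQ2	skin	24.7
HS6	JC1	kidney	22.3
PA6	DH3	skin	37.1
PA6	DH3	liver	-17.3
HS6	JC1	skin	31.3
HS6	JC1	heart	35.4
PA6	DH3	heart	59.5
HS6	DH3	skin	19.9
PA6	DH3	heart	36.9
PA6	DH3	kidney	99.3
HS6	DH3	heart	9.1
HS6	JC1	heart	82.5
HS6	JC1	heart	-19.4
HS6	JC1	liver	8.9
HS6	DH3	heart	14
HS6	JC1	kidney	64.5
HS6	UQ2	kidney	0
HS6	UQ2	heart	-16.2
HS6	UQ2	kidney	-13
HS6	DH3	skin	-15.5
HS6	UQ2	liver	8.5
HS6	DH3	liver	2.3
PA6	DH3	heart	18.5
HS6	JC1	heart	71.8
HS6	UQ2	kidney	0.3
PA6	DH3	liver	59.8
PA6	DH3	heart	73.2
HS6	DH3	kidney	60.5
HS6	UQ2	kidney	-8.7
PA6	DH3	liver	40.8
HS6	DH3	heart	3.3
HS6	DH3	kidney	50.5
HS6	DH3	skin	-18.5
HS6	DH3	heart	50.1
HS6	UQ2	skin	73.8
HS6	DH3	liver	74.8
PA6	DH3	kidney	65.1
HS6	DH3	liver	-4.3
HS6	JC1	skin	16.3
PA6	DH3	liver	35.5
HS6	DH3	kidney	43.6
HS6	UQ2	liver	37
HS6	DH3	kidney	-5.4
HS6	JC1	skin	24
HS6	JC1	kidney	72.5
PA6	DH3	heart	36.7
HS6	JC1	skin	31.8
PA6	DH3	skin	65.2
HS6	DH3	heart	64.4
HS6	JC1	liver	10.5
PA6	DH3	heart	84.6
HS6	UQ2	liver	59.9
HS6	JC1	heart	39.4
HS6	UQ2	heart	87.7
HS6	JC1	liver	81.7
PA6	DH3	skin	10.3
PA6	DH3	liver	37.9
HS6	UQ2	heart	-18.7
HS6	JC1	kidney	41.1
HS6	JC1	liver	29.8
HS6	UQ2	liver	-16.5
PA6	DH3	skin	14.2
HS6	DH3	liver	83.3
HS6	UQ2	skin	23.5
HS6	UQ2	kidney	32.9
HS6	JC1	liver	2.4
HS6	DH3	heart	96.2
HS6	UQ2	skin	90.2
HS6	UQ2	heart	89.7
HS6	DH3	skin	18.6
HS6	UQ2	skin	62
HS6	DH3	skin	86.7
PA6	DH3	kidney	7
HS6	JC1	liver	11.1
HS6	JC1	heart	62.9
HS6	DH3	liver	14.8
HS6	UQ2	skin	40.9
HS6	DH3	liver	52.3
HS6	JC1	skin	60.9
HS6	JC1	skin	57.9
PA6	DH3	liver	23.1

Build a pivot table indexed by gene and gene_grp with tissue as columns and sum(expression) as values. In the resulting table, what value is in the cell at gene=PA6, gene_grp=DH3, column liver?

179.8

Rows with gene=PA6, gene_grp=DH3 and tissue=liver: expression values are -17.3, 59.8, 40.8, 35.5, 37.9, 23.1.
-17.3 + 59.8 + 40.8 + 35.5 + 37.9 + 23.1 = 179.8.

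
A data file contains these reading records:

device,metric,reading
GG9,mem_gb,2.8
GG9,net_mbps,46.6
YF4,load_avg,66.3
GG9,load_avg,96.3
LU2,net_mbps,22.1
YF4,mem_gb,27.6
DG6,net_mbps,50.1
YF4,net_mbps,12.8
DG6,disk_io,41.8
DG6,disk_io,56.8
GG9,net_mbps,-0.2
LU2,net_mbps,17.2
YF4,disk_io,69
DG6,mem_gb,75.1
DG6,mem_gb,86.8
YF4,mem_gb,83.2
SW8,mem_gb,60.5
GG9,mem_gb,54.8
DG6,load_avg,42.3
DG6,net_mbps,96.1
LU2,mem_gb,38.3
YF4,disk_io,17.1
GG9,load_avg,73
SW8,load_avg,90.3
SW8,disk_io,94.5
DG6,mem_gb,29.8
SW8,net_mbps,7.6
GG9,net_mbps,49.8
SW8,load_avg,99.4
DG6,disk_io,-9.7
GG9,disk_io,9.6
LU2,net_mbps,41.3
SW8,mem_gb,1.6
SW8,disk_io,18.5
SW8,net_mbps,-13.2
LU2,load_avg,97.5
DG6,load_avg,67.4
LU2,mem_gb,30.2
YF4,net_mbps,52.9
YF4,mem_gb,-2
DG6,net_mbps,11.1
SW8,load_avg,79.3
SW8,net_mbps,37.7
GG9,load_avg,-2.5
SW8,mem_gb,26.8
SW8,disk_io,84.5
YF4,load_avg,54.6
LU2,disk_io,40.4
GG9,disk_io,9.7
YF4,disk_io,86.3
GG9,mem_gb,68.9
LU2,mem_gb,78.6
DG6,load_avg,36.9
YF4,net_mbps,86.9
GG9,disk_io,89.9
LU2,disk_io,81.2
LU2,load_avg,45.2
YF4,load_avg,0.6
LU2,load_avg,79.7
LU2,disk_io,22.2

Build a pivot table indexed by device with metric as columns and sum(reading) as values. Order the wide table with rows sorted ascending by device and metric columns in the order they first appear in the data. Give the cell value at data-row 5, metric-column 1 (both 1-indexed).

With rows sorted ascending by device, row 5 is device=YF4. metric columns in first-appearance order: mem_gb, net_mbps, load_avg, disk_io; column 1 is mem_gb.
Long rows with device=YF4, metric=mem_gb: 27.6 + 83.2 + -2 = 108.8.

108.8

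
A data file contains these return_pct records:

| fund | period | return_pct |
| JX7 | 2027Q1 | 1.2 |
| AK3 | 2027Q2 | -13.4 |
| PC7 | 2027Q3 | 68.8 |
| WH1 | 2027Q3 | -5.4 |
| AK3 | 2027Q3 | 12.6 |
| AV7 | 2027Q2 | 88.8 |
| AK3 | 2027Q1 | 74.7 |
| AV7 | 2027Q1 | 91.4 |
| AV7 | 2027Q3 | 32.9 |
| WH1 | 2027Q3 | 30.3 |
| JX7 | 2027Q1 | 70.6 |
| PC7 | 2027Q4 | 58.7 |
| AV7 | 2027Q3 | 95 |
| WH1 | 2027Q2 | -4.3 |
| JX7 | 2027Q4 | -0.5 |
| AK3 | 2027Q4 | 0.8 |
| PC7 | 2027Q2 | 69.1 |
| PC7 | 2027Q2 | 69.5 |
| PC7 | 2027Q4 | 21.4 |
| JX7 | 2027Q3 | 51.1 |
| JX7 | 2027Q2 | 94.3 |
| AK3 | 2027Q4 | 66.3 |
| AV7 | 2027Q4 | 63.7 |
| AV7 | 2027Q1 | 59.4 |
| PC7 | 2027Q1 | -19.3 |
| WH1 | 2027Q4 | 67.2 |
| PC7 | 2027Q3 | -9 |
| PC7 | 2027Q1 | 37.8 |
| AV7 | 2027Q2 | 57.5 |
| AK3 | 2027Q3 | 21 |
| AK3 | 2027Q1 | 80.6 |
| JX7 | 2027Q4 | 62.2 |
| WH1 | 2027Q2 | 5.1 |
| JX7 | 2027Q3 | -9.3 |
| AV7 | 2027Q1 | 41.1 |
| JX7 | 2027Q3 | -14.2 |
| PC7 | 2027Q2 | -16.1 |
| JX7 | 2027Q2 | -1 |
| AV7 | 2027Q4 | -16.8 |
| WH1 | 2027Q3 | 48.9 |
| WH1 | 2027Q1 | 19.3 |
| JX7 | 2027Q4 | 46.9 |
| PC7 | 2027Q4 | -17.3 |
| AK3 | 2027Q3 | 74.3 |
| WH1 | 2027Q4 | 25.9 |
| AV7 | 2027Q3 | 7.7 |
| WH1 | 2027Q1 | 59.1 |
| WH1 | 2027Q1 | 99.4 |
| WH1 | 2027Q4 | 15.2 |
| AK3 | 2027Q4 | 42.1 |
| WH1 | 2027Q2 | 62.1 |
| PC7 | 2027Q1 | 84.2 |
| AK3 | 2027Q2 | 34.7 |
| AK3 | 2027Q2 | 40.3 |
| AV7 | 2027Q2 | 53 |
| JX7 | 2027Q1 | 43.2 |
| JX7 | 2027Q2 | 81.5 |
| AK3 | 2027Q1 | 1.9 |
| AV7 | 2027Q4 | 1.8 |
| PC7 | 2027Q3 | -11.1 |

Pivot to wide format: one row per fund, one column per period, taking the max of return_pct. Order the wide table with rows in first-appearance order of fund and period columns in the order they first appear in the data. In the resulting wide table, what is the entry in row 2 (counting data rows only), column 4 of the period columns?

66.3

With rows in first-appearance order of fund, row 2 is fund=AK3. period columns in first-appearance order: 2027Q1, 2027Q2, 2027Q3, 2027Q4; column 4 is 2027Q4.
Long rows with fund=AK3, period=2027Q4: max(0.8, 66.3, 42.1) = 66.3.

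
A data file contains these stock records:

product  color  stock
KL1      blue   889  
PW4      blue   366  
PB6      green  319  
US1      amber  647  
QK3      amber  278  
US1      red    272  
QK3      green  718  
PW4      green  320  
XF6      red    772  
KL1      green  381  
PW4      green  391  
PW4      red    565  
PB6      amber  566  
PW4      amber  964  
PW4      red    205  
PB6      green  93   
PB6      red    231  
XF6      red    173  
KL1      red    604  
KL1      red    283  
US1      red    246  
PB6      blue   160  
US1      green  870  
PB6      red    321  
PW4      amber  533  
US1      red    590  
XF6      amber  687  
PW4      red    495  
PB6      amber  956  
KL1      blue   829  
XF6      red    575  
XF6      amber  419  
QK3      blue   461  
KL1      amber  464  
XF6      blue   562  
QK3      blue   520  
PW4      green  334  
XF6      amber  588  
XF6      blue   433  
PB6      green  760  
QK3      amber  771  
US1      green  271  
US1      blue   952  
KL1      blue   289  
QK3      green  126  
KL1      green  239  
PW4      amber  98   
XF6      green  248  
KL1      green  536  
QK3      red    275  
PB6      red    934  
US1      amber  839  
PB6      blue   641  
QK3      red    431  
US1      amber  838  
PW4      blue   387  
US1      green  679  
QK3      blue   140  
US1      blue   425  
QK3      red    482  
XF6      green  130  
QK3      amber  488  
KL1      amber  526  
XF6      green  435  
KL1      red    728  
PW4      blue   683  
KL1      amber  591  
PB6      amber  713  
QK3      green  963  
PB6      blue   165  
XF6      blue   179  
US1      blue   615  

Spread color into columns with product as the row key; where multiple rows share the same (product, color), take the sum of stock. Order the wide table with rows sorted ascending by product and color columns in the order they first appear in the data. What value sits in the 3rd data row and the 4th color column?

With rows sorted ascending by product, row 3 is product=PW4. color columns in first-appearance order: blue, green, amber, red; column 4 is red.
Long rows with product=PW4, color=red: 565 + 205 + 495 = 1265.

1265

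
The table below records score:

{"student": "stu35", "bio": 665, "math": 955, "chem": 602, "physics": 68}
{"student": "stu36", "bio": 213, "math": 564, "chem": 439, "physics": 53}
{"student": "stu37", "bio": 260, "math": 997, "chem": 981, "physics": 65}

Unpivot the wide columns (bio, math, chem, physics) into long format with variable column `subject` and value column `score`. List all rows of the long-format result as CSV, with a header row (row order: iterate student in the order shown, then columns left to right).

student,subject,score
stu35,bio,665
stu35,math,955
stu35,chem,602
stu35,physics,68
stu36,bio,213
stu36,math,564
stu36,chem,439
stu36,physics,53
stu37,bio,260
stu37,math,997
stu37,chem,981
stu37,physics,65

Each (student, column) pair becomes one row: 3 × 4 = 12 rows.
For example, (stu35, bio) → score=665.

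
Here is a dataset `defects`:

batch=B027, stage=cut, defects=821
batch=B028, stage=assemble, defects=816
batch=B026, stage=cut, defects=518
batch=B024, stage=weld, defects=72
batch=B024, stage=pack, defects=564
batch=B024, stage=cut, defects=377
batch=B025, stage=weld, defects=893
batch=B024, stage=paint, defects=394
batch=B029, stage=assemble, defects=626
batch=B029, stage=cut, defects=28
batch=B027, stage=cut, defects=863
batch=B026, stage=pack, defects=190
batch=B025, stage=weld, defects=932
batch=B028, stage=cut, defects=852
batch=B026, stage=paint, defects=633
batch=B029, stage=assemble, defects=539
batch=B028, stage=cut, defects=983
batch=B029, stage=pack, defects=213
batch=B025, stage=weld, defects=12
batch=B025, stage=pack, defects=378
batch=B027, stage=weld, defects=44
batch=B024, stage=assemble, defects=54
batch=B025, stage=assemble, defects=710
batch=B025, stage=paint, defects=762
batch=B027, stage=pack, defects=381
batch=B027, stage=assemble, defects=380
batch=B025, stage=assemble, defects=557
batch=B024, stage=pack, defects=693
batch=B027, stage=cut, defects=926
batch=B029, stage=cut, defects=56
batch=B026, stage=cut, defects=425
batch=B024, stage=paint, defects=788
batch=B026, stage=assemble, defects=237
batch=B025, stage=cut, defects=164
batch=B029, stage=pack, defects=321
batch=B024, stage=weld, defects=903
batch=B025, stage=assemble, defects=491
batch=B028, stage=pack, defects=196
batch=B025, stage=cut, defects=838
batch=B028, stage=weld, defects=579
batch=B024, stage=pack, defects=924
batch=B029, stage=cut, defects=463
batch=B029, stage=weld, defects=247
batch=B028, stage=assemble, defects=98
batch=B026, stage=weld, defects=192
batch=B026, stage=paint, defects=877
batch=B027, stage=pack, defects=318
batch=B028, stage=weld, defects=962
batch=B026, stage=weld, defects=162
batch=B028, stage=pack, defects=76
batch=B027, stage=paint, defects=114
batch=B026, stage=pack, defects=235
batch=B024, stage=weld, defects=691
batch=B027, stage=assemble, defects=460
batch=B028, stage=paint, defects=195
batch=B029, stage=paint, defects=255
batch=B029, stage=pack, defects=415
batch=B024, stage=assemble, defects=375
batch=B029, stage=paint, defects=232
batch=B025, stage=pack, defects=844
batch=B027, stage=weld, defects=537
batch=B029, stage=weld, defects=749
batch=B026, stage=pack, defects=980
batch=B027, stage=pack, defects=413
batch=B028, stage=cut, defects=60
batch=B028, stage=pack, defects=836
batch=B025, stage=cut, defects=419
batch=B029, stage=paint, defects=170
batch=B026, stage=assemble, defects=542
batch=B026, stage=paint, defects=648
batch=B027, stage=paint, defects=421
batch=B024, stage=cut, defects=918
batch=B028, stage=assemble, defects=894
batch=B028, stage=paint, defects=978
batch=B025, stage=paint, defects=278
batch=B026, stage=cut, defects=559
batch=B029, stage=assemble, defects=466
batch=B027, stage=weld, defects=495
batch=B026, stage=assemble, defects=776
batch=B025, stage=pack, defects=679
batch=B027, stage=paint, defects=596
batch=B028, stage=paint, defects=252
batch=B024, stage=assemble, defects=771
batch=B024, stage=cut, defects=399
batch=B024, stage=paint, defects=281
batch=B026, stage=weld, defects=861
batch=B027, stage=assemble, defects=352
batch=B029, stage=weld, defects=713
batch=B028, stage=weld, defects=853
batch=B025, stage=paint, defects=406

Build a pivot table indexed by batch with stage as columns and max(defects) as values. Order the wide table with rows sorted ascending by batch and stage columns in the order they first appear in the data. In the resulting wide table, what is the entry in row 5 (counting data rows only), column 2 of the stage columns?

With rows sorted ascending by batch, row 5 is batch=B028. stage columns in first-appearance order: cut, assemble, weld, pack, paint; column 2 is assemble.
Long rows with batch=B028, stage=assemble: max(816, 98, 894) = 894.

894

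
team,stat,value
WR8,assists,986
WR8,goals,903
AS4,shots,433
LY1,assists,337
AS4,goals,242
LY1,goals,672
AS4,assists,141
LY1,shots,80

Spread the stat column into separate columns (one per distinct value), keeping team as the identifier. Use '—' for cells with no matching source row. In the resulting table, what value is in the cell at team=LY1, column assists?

337

The long row with team=LY1, stat=assists has value=337.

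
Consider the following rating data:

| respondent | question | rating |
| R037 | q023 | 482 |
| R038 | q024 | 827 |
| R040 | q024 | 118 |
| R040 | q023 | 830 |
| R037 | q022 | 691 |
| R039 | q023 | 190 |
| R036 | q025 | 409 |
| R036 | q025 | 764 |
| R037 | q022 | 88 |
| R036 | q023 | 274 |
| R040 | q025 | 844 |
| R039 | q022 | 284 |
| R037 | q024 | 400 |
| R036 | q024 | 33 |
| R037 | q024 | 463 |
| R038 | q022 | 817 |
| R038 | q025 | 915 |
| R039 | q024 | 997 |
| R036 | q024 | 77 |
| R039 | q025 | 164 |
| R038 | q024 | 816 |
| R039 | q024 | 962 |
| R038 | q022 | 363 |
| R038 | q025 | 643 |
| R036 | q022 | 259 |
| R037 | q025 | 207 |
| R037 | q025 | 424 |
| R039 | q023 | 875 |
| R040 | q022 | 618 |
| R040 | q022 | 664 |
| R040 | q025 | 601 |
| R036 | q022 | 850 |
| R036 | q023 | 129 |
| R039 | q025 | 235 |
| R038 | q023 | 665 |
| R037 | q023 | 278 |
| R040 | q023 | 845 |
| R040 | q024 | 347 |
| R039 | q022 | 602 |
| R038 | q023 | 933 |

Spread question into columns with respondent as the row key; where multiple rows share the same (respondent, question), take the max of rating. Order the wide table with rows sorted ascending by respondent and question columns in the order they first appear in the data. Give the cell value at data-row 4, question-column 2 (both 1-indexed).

With rows sorted ascending by respondent, row 4 is respondent=R039. question columns in first-appearance order: q023, q024, q022, q025; column 2 is q024.
Long rows with respondent=R039, question=q024: max(997, 962) = 997.

997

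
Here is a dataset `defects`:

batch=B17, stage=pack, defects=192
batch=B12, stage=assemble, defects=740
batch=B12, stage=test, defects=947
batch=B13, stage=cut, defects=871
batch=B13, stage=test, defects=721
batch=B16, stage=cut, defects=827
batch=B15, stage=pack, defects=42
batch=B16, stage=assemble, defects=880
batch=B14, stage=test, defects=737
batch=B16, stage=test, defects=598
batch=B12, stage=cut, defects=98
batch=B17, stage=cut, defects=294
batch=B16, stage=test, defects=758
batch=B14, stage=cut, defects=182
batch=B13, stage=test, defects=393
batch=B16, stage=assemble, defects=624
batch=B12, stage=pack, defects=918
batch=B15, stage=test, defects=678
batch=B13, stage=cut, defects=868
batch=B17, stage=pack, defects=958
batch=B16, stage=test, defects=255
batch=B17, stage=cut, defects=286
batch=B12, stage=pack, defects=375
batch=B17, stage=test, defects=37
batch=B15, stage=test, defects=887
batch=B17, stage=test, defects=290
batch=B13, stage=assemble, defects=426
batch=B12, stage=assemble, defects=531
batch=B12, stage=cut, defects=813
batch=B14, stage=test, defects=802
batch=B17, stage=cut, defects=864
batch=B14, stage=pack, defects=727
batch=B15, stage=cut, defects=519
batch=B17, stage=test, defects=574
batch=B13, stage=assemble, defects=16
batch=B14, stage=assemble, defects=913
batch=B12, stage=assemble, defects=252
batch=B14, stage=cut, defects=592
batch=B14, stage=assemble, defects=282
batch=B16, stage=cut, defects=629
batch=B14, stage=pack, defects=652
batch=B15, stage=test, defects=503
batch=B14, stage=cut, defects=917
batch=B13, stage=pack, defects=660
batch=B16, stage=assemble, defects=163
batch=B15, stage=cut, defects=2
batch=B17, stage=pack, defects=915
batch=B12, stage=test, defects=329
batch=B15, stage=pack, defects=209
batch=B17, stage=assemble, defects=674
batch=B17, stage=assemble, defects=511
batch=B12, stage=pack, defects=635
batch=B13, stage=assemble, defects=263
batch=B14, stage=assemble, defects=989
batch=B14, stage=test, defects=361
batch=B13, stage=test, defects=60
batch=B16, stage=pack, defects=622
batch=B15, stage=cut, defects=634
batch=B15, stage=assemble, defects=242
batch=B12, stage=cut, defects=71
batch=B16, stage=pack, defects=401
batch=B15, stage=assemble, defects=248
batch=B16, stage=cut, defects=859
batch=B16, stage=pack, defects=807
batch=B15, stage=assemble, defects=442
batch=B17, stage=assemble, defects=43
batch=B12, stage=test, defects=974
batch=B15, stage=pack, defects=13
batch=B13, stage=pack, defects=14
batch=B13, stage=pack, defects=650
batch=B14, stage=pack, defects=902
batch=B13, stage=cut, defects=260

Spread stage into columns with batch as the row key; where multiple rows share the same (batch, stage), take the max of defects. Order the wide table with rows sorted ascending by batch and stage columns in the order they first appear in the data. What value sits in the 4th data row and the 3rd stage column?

With rows sorted ascending by batch, row 4 is batch=B15. stage columns in first-appearance order: pack, assemble, test, cut; column 3 is test.
Long rows with batch=B15, stage=test: max(678, 887, 503) = 887.

887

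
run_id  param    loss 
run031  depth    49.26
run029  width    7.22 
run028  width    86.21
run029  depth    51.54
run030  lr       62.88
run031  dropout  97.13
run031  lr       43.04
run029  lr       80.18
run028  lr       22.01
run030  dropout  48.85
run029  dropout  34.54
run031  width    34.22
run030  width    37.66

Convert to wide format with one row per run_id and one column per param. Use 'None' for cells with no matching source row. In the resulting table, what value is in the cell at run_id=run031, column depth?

The long row with run_id=run031, param=depth has loss=49.26.

49.26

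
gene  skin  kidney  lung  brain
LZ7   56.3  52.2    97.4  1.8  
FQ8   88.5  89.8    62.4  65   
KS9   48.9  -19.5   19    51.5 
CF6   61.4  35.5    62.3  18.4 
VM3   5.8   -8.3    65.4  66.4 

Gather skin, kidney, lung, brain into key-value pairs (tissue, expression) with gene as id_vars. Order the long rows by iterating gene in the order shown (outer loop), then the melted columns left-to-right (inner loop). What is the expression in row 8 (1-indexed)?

65

20 rows total (5 × 4). Row 8: index ⌊(8-1)/4⌋ = 1 into gene → FQ8; (8-1) mod 4 = 3 into the melted columns → brain.
So row 8 is (FQ8, brain, 65); expression = 65.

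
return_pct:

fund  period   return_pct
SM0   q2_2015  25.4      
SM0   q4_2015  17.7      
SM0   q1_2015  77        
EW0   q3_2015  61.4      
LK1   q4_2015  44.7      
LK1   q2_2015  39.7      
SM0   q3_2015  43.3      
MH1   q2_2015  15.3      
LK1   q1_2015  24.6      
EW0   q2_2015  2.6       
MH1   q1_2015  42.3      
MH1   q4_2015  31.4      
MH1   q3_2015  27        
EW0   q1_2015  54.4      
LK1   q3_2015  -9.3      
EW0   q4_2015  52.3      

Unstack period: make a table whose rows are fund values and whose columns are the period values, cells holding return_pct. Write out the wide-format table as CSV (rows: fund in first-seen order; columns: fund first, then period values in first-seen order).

fund,q2_2015,q4_2015,q1_2015,q3_2015
SM0,25.4,17.7,77,43.3
EW0,2.6,52.3,54.4,61.4
LK1,39.7,44.7,24.6,-9.3
MH1,15.3,31.4,42.3,27

Columns: fund plus the 4 distinct period values (q2_2015, q4_2015, q1_2015, q3_2015).
For example, row SM0 column q2_2015 takes return_pct=25.4 from the long row (SM0, q2_2015).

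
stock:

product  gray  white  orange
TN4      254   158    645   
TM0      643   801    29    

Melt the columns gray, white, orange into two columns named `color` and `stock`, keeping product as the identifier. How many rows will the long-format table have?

2 product values × 3 melted columns = 6 rows.

6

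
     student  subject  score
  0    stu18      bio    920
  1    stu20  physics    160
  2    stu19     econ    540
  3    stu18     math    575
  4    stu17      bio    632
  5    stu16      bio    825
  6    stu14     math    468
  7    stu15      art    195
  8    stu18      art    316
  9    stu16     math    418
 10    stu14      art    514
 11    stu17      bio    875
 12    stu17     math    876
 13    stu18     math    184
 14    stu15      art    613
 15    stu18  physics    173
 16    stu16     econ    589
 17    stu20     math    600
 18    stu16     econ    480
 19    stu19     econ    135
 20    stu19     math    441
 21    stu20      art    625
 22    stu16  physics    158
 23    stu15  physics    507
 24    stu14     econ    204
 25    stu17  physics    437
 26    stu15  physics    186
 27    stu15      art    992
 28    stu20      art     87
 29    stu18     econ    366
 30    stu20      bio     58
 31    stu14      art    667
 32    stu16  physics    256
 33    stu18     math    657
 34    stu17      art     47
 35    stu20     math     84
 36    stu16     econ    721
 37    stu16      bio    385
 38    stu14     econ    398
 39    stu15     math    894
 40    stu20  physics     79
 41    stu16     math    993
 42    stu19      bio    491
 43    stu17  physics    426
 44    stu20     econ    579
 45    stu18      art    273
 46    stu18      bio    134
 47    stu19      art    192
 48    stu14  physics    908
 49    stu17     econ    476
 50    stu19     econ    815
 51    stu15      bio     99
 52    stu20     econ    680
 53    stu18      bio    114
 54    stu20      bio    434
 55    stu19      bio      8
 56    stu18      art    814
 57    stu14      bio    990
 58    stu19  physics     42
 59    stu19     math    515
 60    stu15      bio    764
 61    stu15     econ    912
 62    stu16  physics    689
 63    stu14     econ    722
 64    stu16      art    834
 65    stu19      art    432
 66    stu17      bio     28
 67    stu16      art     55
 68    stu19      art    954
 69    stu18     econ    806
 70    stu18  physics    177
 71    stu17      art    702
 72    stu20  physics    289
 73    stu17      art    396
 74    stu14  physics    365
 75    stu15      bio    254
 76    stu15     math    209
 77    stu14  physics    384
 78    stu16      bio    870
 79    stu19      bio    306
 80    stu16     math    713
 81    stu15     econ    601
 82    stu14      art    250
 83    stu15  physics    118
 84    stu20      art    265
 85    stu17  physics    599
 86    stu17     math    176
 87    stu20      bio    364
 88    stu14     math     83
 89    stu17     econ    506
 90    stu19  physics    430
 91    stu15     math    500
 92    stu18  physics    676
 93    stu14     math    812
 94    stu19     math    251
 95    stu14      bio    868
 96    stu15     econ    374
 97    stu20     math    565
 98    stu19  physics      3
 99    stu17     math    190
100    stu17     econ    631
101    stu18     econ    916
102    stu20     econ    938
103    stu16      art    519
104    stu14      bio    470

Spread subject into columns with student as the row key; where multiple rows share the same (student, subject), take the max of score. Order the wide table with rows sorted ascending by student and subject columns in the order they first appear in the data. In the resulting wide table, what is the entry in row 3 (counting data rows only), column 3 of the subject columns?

721

With rows sorted ascending by student, row 3 is student=stu16. subject columns in first-appearance order: bio, physics, econ, math, art; column 3 is econ.
Long rows with student=stu16, subject=econ: max(589, 480, 721) = 721.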